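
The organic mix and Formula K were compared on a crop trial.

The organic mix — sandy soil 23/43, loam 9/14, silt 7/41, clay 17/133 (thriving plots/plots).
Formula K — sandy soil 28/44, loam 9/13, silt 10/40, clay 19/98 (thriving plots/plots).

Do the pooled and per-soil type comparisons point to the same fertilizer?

Yes

Sandy soil: the organic mix 23/43 = 53.5%, Formula K 28/44 = 63.6% → Formula K
Loam: the organic mix 9/14 = 64.3%, Formula K 9/13 = 69.2% → Formula K
Silt: the organic mix 7/41 = 17.1%, Formula K 10/40 = 25.0% → Formula K
Clay: the organic mix 17/133 = 12.8%, Formula K 19/98 = 19.4% → Formula K
Overall: the organic mix 56/231 = 24.2%, Formula K 66/195 = 33.8% → Formula K
Formula K wins overall and in every soil group — no reversal.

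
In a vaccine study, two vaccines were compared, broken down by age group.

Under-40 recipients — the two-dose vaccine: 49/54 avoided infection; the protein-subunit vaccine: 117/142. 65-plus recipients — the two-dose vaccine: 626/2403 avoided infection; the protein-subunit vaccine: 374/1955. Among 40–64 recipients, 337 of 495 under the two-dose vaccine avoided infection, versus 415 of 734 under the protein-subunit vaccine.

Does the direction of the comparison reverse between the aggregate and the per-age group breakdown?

No

Under-40: the two-dose vaccine 49/54 = 90.7%, the protein-subunit vaccine 117/142 = 82.4% → the two-dose vaccine
65-plus: the two-dose vaccine 626/2403 = 26.1%, the protein-subunit vaccine 374/1955 = 19.1% → the two-dose vaccine
40–64: the two-dose vaccine 337/495 = 68.1%, the protein-subunit vaccine 415/734 = 56.5% → the two-dose vaccine
Overall: the two-dose vaccine 1012/2952 = 34.3%, the protein-subunit vaccine 906/2831 = 32.0% → the two-dose vaccine
The two-dose vaccine wins overall and in every age group — no reversal.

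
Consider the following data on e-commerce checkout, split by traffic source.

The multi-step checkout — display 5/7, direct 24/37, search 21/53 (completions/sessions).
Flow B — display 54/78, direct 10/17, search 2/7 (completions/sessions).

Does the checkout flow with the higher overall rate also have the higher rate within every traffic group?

No

Display: the multi-step checkout 5/7 = 71.4%, Flow B 54/78 = 69.2% → the multi-step checkout
Direct: the multi-step checkout 24/37 = 64.9%, Flow B 10/17 = 58.8% → the multi-step checkout
Search: the multi-step checkout 21/53 = 39.6%, Flow B 2/7 = 28.6% → the multi-step checkout
Overall: the multi-step checkout 50/97 = 51.5%, Flow B 66/102 = 64.7% → Flow B
The multi-step checkout wins each traffic group but Flow B wins overall — the comparison reverses. The multi-step checkout's sessions skew toward search, which has a lower base rate.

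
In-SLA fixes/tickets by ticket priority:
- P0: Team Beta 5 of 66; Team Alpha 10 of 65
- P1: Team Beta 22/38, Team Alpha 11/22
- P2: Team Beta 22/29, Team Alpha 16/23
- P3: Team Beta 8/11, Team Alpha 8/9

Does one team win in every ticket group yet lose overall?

No

P0: Team Beta 5/66 = 7.6%, Team Alpha 10/65 = 15.4% → Team Alpha
P1: Team Beta 22/38 = 57.9%, Team Alpha 11/22 = 50.0% → Team Beta
P2: Team Beta 22/29 = 75.9%, Team Alpha 16/23 = 69.6% → Team Beta
P3: Team Beta 8/11 = 72.7%, Team Alpha 8/9 = 88.9% → Team Alpha
Overall: Team Beta 57/144 = 39.6%, Team Alpha 45/119 = 37.8% → Team Beta
Neither sweeps: Team Beta wins 2 of 4 groups, Team Alpha wins 2. Team Beta wins overall but not every group — no Simpson reversal.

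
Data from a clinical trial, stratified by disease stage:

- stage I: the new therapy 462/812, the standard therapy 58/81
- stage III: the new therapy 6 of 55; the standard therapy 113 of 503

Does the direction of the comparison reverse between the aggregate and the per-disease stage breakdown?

Yes

Stage I: the new therapy 462/812 = 56.9%, the standard therapy 58/81 = 71.6% → the standard therapy
Stage III: the new therapy 6/55 = 10.9%, the standard therapy 113/503 = 22.5% → the standard therapy
Overall: the new therapy 468/867 = 54.0%, the standard therapy 171/584 = 29.3% → the new therapy
The standard therapy wins each disease group but the new therapy wins overall — the comparison reverses. The standard therapy's patients skew toward stage III, which has a lower base rate.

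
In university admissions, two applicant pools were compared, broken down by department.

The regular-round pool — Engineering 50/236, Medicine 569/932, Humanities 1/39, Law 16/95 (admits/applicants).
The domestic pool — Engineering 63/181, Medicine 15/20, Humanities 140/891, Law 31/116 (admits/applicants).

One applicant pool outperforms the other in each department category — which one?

Engineering: the regular-round pool 50/236 = 21.2%, the domestic pool 63/181 = 34.8% → the domestic pool
Medicine: the regular-round pool 569/932 = 61.1%, the domestic pool 15/20 = 75.0% → the domestic pool
Humanities: the regular-round pool 1/39 = 2.6%, the domestic pool 140/891 = 15.7% → the domestic pool
Law: the regular-round pool 16/95 = 16.8%, the domestic pool 31/116 = 26.7% → the domestic pool
The domestic pool has the higher rate in all 4 groups.

the domestic pool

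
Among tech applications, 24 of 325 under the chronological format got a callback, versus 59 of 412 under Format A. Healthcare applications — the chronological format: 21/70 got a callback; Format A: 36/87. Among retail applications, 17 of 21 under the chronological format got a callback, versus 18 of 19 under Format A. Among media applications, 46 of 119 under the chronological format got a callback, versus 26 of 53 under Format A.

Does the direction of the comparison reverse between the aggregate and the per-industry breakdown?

No

Tech: the chronological format 24/325 = 7.4%, Format A 59/412 = 14.3% → Format A
Healthcare: the chronological format 21/70 = 30.0%, Format A 36/87 = 41.4% → Format A
Retail: the chronological format 17/21 = 81.0%, Format A 18/19 = 94.7% → Format A
Media: the chronological format 46/119 = 38.7%, Format A 26/53 = 49.1% → Format A
Overall: the chronological format 108/535 = 20.2%, Format A 139/571 = 24.3% → Format A
Format A wins overall and in every industry group — no reversal.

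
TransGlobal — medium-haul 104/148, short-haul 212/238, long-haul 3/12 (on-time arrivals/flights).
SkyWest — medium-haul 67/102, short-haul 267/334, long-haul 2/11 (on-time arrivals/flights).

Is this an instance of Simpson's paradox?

Medium-haul: TransGlobal 104/148 = 70.3%, SkyWest 67/102 = 65.7% → TransGlobal
Short-haul: TransGlobal 212/238 = 89.1%, SkyWest 267/334 = 79.9% → TransGlobal
Long-haul: TransGlobal 3/12 = 25.0%, SkyWest 2/11 = 18.2% → TransGlobal
Overall: TransGlobal 319/398 = 80.2%, SkyWest 336/447 = 75.2% → TransGlobal
TransGlobal wins overall and in every route group — no reversal.

No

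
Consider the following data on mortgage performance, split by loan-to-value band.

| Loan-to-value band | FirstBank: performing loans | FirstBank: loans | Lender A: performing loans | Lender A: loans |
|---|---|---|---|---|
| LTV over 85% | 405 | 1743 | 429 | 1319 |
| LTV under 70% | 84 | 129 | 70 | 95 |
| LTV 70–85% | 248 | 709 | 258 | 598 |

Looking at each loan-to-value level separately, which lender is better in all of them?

Lender A

LTV over 85%: FirstBank 405/1743 = 23.2%, Lender A 429/1319 = 32.5% → Lender A
LTV under 70%: FirstBank 84/129 = 65.1%, Lender A 70/95 = 73.7% → Lender A
LTV 70–85%: FirstBank 248/709 = 35.0%, Lender A 258/598 = 43.1% → Lender A
Lender A has the higher rate in all 3 groups.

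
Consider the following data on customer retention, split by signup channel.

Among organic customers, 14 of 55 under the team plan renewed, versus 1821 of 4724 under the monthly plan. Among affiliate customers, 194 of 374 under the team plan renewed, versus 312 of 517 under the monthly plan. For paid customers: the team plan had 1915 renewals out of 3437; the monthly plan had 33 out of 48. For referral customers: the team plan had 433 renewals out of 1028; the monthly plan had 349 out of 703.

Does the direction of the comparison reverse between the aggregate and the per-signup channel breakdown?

Organic: the team plan 14/55 = 25.5%, the monthly plan 1821/4724 = 38.5% → the monthly plan
Affiliate: the team plan 194/374 = 51.9%, the monthly plan 312/517 = 60.3% → the monthly plan
Paid: the team plan 1915/3437 = 55.7%, the monthly plan 33/48 = 68.8% → the monthly plan
Referral: the team plan 433/1028 = 42.1%, the monthly plan 349/703 = 49.6% → the monthly plan
Overall: the team plan 2556/4894 = 52.2%, the monthly plan 2515/5992 = 42.0% → the team plan
The monthly plan wins each signup group but the team plan wins overall — the comparison reverses. The monthly plan's customers skew toward organic, which has a lower base rate.

Yes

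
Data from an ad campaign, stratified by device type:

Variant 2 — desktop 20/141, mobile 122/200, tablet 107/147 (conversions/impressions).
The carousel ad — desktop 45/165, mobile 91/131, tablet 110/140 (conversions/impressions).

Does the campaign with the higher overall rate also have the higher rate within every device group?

Yes

Desktop: Variant 2 20/141 = 14.2%, the carousel ad 45/165 = 27.3% → the carousel ad
Mobile: Variant 2 122/200 = 61.0%, the carousel ad 91/131 = 69.5% → the carousel ad
Tablet: Variant 2 107/147 = 72.8%, the carousel ad 110/140 = 78.6% → the carousel ad
Overall: Variant 2 249/488 = 51.0%, the carousel ad 246/436 = 56.4% → the carousel ad
The carousel ad wins overall and in every device group — no reversal.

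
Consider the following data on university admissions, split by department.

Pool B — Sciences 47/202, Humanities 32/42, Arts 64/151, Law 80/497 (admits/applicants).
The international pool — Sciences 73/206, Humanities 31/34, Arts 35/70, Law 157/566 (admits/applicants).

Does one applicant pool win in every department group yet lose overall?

No

Sciences: Pool B 47/202 = 23.3%, the international pool 73/206 = 35.4% → the international pool
Humanities: Pool B 32/42 = 76.2%, the international pool 31/34 = 91.2% → the international pool
Arts: Pool B 64/151 = 42.4%, the international pool 35/70 = 50.0% → the international pool
Law: Pool B 80/497 = 16.1%, the international pool 157/566 = 27.7% → the international pool
Overall: Pool B 223/892 = 25.0%, the international pool 296/876 = 33.8% → the international pool
The international pool wins overall and in every department group — no reversal.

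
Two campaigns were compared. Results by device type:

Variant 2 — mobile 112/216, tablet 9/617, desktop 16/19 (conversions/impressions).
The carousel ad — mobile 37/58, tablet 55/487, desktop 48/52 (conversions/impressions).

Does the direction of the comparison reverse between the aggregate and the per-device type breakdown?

No

Mobile: Variant 2 112/216 = 51.9%, the carousel ad 37/58 = 63.8% → the carousel ad
Tablet: Variant 2 9/617 = 1.5%, the carousel ad 55/487 = 11.3% → the carousel ad
Desktop: Variant 2 16/19 = 84.2%, the carousel ad 48/52 = 92.3% → the carousel ad
Overall: Variant 2 137/852 = 16.1%, the carousel ad 140/597 = 23.5% → the carousel ad
The carousel ad wins overall and in every device group — no reversal.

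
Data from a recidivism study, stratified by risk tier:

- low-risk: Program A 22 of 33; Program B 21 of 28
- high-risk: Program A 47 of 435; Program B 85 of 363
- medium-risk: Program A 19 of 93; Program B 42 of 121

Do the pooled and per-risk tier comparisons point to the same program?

Yes

Low-risk: Program A 22/33 = 66.7%, Program B 21/28 = 75.0% → Program B
High-risk: Program A 47/435 = 10.8%, Program B 85/363 = 23.4% → Program B
Medium-risk: Program A 19/93 = 20.4%, Program B 42/121 = 34.7% → Program B
Overall: Program A 88/561 = 15.7%, Program B 148/512 = 28.9% → Program B
Program B wins overall and in every risk group — no reversal.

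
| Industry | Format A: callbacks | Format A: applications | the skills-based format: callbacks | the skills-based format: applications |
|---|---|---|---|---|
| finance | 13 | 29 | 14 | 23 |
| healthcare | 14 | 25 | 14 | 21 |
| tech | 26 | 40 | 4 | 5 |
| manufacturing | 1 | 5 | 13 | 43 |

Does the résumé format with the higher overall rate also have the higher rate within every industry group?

No

Finance: Format A 13/29 = 44.8%, the skills-based format 14/23 = 60.9% → the skills-based format
Healthcare: Format A 14/25 = 56.0%, the skills-based format 14/21 = 66.7% → the skills-based format
Tech: Format A 26/40 = 65.0%, the skills-based format 4/5 = 80.0% → the skills-based format
Manufacturing: Format A 1/5 = 20.0%, the skills-based format 13/43 = 30.2% → the skills-based format
Overall: Format A 54/99 = 54.5%, the skills-based format 45/92 = 48.9% → Format A
The skills-based format wins each industry group but Format A wins overall — the comparison reverses. The skills-based format's applications skew toward manufacturing, which has a lower base rate.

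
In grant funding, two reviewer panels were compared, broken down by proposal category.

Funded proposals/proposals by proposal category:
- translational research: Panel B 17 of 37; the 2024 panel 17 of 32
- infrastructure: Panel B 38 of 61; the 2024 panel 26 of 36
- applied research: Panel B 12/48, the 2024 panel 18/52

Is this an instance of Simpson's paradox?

Translational research: Panel B 17/37 = 45.9%, the 2024 panel 17/32 = 53.1% → the 2024 panel
Infrastructure: Panel B 38/61 = 62.3%, the 2024 panel 26/36 = 72.2% → the 2024 panel
Applied research: Panel B 12/48 = 25.0%, the 2024 panel 18/52 = 34.6% → the 2024 panel
Overall: Panel B 67/146 = 45.9%, the 2024 panel 61/120 = 50.8% → the 2024 panel
The 2024 panel wins overall and in every proposal group — no reversal.

No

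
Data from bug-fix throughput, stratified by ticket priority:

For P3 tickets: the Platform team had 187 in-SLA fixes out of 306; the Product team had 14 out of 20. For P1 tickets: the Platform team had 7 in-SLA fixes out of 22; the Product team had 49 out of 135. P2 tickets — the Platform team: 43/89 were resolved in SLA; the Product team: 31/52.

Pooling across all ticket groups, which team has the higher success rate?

P3: the Platform team 187/306 = 61.1%, the Product team 14/20 = 70.0% → the Product team
P1: the Platform team 7/22 = 31.8%, the Product team 49/135 = 36.3% → the Product team
P2: the Platform team 43/89 = 48.3%, the Product team 31/52 = 59.6% → the Product team
Overall: the Platform team 237/417 = 56.8%, the Product team 94/207 = 45.4% → the Platform team
(The Product team wins every ticket group but the Platform team wins overall — the Product team's tickets skew toward the low-rate P1 group.)

the Platform team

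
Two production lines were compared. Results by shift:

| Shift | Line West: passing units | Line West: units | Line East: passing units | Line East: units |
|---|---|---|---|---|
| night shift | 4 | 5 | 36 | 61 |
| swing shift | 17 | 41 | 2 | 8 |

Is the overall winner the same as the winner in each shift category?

No

Night shift: Line West 4/5 = 80.0%, Line East 36/61 = 59.0% → Line West
Swing shift: Line West 17/41 = 41.5%, Line East 2/8 = 25.0% → Line West
Overall: Line West 21/46 = 45.7%, Line East 38/69 = 55.1% → Line East
Line West wins each shift group but Line East wins overall — the comparison reverses. Line West's units skew toward swing shift, which has a lower base rate.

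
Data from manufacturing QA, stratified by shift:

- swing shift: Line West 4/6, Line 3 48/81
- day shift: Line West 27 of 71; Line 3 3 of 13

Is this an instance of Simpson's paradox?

Yes

Swing shift: Line West 4/6 = 66.7%, Line 3 48/81 = 59.3% → Line West
Day shift: Line West 27/71 = 38.0%, Line 3 3/13 = 23.1% → Line West
Overall: Line West 31/77 = 40.3%, Line 3 51/94 = 54.3% → Line 3
Line West wins each shift group but Line 3 wins overall — the comparison reverses. Line West's units skew toward day shift, which has a lower base rate.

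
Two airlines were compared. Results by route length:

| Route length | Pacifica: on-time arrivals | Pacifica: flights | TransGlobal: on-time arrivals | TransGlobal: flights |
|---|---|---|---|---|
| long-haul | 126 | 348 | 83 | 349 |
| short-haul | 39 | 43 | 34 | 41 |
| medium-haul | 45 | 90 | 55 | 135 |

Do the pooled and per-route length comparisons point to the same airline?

Long-haul: Pacifica 126/348 = 36.2%, TransGlobal 83/349 = 23.8% → Pacifica
Short-haul: Pacifica 39/43 = 90.7%, TransGlobal 34/41 = 82.9% → Pacifica
Medium-haul: Pacifica 45/90 = 50.0%, TransGlobal 55/135 = 40.7% → Pacifica
Overall: Pacifica 210/481 = 43.7%, TransGlobal 172/525 = 32.8% → Pacifica
Pacifica wins overall and in every route group — no reversal.

Yes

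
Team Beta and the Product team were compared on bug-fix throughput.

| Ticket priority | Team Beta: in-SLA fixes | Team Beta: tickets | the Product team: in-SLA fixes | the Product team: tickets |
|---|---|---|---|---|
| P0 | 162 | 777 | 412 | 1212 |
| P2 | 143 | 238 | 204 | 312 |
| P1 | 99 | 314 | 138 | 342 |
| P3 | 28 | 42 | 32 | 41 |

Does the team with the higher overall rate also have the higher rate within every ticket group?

P0: Team Beta 162/777 = 20.8%, the Product team 412/1212 = 34.0% → the Product team
P2: Team Beta 143/238 = 60.1%, the Product team 204/312 = 65.4% → the Product team
P1: Team Beta 99/314 = 31.5%, the Product team 138/342 = 40.4% → the Product team
P3: Team Beta 28/42 = 66.7%, the Product team 32/41 = 78.0% → the Product team
Overall: Team Beta 432/1371 = 31.5%, the Product team 786/1907 = 41.2% → the Product team
The Product team wins overall and in every ticket group — no reversal.

Yes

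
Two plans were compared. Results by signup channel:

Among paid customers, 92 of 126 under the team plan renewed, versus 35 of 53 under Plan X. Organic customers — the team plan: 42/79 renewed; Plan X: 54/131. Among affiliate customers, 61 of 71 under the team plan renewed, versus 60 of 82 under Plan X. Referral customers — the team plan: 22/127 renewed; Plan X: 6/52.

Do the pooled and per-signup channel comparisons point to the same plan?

Paid: the team plan 92/126 = 73.0%, Plan X 35/53 = 66.0% → the team plan
Organic: the team plan 42/79 = 53.2%, Plan X 54/131 = 41.2% → the team plan
Affiliate: the team plan 61/71 = 85.9%, Plan X 60/82 = 73.2% → the team plan
Referral: the team plan 22/127 = 17.3%, Plan X 6/52 = 11.5% → the team plan
Overall: the team plan 217/403 = 53.8%, Plan X 155/318 = 48.7% → the team plan
The team plan wins overall and in every signup group — no reversal.

Yes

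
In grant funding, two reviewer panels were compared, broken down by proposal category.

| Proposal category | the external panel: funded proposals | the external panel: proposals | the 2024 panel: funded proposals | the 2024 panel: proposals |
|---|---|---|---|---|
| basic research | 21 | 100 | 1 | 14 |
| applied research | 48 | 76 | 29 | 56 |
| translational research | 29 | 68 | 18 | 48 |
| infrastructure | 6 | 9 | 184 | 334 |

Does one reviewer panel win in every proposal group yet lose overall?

Basic research: the external panel 21/100 = 21.0%, the 2024 panel 1/14 = 7.1% → the external panel
Applied research: the external panel 48/76 = 63.2%, the 2024 panel 29/56 = 51.8% → the external panel
Translational research: the external panel 29/68 = 42.6%, the 2024 panel 18/48 = 37.5% → the external panel
Infrastructure: the external panel 6/9 = 66.7%, the 2024 panel 184/334 = 55.1% → the external panel
Overall: the external panel 104/253 = 41.1%, the 2024 panel 232/452 = 51.3% → the 2024 panel
The external panel wins each proposal group but the 2024 panel wins overall — the comparison reverses. The external panel's proposals skew toward basic research, which has a lower base rate.

Yes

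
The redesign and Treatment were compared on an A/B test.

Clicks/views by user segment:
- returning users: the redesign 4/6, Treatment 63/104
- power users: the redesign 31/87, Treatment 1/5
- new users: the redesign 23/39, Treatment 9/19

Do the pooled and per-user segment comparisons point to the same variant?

Returning users: the redesign 4/6 = 66.7%, Treatment 63/104 = 60.6% → the redesign
Power users: the redesign 31/87 = 35.6%, Treatment 1/5 = 20.0% → the redesign
New users: the redesign 23/39 = 59.0%, Treatment 9/19 = 47.4% → the redesign
Overall: the redesign 58/132 = 43.9%, Treatment 73/128 = 57.0% → Treatment
The redesign wins each user group but Treatment wins overall — the comparison reverses. The redesign's views skew toward power users, which has a lower base rate.

No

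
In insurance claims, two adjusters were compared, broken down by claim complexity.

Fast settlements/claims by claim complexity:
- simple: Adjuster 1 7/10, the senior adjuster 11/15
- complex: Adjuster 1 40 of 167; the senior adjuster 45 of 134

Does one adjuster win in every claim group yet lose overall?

No

Simple: Adjuster 1 7/10 = 70.0%, the senior adjuster 11/15 = 73.3% → the senior adjuster
Complex: Adjuster 1 40/167 = 24.0%, the senior adjuster 45/134 = 33.6% → the senior adjuster
Overall: Adjuster 1 47/177 = 26.6%, the senior adjuster 56/149 = 37.6% → the senior adjuster
The senior adjuster wins overall and in every claim group — no reversal.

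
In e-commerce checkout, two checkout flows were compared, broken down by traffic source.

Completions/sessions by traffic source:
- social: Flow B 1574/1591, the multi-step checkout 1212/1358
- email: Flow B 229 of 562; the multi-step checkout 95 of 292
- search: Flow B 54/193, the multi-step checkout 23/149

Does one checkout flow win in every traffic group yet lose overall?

Social: Flow B 1574/1591 = 98.9%, the multi-step checkout 1212/1358 = 89.2% → Flow B
Email: Flow B 229/562 = 40.7%, the multi-step checkout 95/292 = 32.5% → Flow B
Search: Flow B 54/193 = 28.0%, the multi-step checkout 23/149 = 15.4% → Flow B
Overall: Flow B 1857/2346 = 79.2%, the multi-step checkout 1330/1799 = 73.9% → Flow B
Flow B wins overall and in every traffic group — no reversal.

No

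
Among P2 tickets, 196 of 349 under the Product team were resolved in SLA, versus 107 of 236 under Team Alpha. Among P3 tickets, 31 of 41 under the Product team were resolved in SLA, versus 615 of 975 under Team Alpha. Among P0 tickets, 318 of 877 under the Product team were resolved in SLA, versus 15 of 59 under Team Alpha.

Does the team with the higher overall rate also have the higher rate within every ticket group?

No

P2: the Product team 196/349 = 56.2%, Team Alpha 107/236 = 45.3% → the Product team
P3: the Product team 31/41 = 75.6%, Team Alpha 615/975 = 63.1% → the Product team
P0: the Product team 318/877 = 36.3%, Team Alpha 15/59 = 25.4% → the Product team
Overall: the Product team 545/1267 = 43.0%, Team Alpha 737/1270 = 58.0% → Team Alpha
The Product team wins each ticket group but Team Alpha wins overall — the comparison reverses. The Product team's tickets skew toward P0, which has a lower base rate.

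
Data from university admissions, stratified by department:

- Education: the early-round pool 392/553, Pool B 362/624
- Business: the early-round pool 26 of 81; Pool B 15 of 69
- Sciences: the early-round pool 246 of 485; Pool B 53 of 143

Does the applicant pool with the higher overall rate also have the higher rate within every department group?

Education: the early-round pool 392/553 = 70.9%, Pool B 362/624 = 58.0% → the early-round pool
Business: the early-round pool 26/81 = 32.1%, Pool B 15/69 = 21.7% → the early-round pool
Sciences: the early-round pool 246/485 = 50.7%, Pool B 53/143 = 37.1% → the early-round pool
Overall: the early-round pool 664/1119 = 59.3%, Pool B 430/836 = 51.4% → the early-round pool
The early-round pool wins overall and in every department group — no reversal.

Yes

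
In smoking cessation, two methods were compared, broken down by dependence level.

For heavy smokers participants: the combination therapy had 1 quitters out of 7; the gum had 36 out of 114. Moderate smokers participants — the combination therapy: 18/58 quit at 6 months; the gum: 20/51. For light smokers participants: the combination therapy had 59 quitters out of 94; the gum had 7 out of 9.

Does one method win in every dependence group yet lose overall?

Yes

Heavy smokers: the combination therapy 1/7 = 14.3%, the gum 36/114 = 31.6% → the gum
Moderate smokers: the combination therapy 18/58 = 31.0%, the gum 20/51 = 39.2% → the gum
Light smokers: the combination therapy 59/94 = 62.8%, the gum 7/9 = 77.8% → the gum
Overall: the combination therapy 78/159 = 49.1%, the gum 63/174 = 36.2% → the combination therapy
The gum wins each dependence group but the combination therapy wins overall — the comparison reverses. The gum's participants skew toward heavy smokers, which has a lower base rate.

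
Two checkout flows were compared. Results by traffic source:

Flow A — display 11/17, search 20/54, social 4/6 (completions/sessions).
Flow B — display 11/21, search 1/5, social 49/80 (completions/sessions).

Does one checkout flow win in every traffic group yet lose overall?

Display: Flow A 11/17 = 64.7%, Flow B 11/21 = 52.4% → Flow A
Search: Flow A 20/54 = 37.0%, Flow B 1/5 = 20.0% → Flow A
Social: Flow A 4/6 = 66.7%, Flow B 49/80 = 61.2% → Flow A
Overall: Flow A 35/77 = 45.5%, Flow B 61/106 = 57.5% → Flow B
Flow A wins each traffic group but Flow B wins overall — the comparison reverses. Flow A's sessions skew toward search, which has a lower base rate.

Yes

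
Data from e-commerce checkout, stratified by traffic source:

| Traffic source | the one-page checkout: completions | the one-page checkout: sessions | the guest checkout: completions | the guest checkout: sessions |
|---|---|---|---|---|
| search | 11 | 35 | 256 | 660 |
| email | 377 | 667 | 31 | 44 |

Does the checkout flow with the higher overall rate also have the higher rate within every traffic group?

No

Search: the one-page checkout 11/35 = 31.4%, the guest checkout 256/660 = 38.8% → the guest checkout
Email: the one-page checkout 377/667 = 56.5%, the guest checkout 31/44 = 70.5% → the guest checkout
Overall: the one-page checkout 388/702 = 55.3%, the guest checkout 287/704 = 40.8% → the one-page checkout
The guest checkout wins each traffic group but the one-page checkout wins overall — the comparison reverses. The guest checkout's sessions skew toward search, which has a lower base rate.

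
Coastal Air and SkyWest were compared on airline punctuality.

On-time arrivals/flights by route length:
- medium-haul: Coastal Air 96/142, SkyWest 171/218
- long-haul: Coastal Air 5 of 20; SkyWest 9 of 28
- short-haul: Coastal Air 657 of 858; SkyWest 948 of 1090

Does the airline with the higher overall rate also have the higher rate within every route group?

Medium-haul: Coastal Air 96/142 = 67.6%, SkyWest 171/218 = 78.4% → SkyWest
Long-haul: Coastal Air 5/20 = 25.0%, SkyWest 9/28 = 32.1% → SkyWest
Short-haul: Coastal Air 657/858 = 76.6%, SkyWest 948/1090 = 87.0% → SkyWest
Overall: Coastal Air 758/1020 = 74.3%, SkyWest 1128/1336 = 84.4% → SkyWest
SkyWest wins overall and in every route group — no reversal.

Yes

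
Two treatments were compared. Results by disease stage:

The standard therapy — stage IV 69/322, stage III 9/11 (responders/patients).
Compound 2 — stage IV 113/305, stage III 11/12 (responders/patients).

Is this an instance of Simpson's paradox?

Stage IV: the standard therapy 69/322 = 21.4%, Compound 2 113/305 = 37.0% → Compound 2
Stage III: the standard therapy 9/11 = 81.8%, Compound 2 11/12 = 91.7% → Compound 2
Overall: the standard therapy 78/333 = 23.4%, Compound 2 124/317 = 39.1% → Compound 2
Compound 2 wins overall and in every disease group — no reversal.

No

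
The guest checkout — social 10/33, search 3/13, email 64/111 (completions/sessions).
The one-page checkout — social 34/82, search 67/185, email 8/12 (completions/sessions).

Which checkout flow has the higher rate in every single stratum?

Social: the guest checkout 10/33 = 30.3%, the one-page checkout 34/82 = 41.5% → the one-page checkout
Search: the guest checkout 3/13 = 23.1%, the one-page checkout 67/185 = 36.2% → the one-page checkout
Email: the guest checkout 64/111 = 57.7%, the one-page checkout 8/12 = 66.7% → the one-page checkout
The one-page checkout has the higher rate in all 3 groups.

the one-page checkout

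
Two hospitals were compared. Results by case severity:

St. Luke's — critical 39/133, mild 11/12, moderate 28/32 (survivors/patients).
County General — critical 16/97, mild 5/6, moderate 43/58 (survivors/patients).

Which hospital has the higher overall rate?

St. Luke's

Critical: St. Luke's 39/133 = 29.3%, County General 16/97 = 16.5% → St. Luke's
Mild: St. Luke's 11/12 = 91.7%, County General 5/6 = 83.3% → St. Luke's
Moderate: St. Luke's 28/32 = 87.5%, County General 43/58 = 74.1% → St. Luke's
Overall: St. Luke's 78/177 = 44.1%, County General 64/161 = 39.8% → St. Luke's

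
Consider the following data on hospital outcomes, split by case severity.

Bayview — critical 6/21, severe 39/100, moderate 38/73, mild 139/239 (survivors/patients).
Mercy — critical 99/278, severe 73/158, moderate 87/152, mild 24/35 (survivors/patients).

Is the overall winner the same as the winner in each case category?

Critical: Bayview 6/21 = 28.6%, Mercy 99/278 = 35.6% → Mercy
Severe: Bayview 39/100 = 39.0%, Mercy 73/158 = 46.2% → Mercy
Moderate: Bayview 38/73 = 52.1%, Mercy 87/152 = 57.2% → Mercy
Mild: Bayview 139/239 = 58.2%, Mercy 24/35 = 68.6% → Mercy
Overall: Bayview 222/433 = 51.3%, Mercy 283/623 = 45.4% → Bayview
Mercy wins each case group but Bayview wins overall — the comparison reverses. Mercy's patients skew toward critical, which has a lower base rate.

No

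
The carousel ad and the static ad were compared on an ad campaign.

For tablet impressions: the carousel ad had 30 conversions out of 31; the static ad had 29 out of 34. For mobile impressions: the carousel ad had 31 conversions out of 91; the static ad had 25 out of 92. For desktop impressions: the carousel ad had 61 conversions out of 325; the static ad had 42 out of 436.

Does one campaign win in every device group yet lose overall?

No

Tablet: the carousel ad 30/31 = 96.8%, the static ad 29/34 = 85.3% → the carousel ad
Mobile: the carousel ad 31/91 = 34.1%, the static ad 25/92 = 27.2% → the carousel ad
Desktop: the carousel ad 61/325 = 18.8%, the static ad 42/436 = 9.6% → the carousel ad
Overall: the carousel ad 122/447 = 27.3%, the static ad 96/562 = 17.1% → the carousel ad
The carousel ad wins overall and in every device group — no reversal.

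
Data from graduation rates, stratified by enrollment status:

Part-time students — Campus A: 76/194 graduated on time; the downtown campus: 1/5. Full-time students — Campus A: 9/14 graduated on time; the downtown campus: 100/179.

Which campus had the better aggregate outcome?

Part-time: Campus A 76/194 = 39.2%, the downtown campus 1/5 = 20.0% → Campus A
Full-time: Campus A 9/14 = 64.3%, the downtown campus 100/179 = 55.9% → Campus A
Overall: Campus A 85/208 = 40.9%, the downtown campus 101/184 = 54.9% → the downtown campus
(Campus A wins every enrollment group but the downtown campus wins overall — Campus A's students skew toward the low-rate part-time group.)

the downtown campus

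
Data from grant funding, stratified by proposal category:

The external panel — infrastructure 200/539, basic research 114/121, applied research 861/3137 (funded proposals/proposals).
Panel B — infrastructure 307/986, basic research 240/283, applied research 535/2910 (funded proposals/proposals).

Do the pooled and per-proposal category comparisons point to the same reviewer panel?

Yes

Infrastructure: the external panel 200/539 = 37.1%, Panel B 307/986 = 31.1% → the external panel
Basic research: the external panel 114/121 = 94.2%, Panel B 240/283 = 84.8% → the external panel
Applied research: the external panel 861/3137 = 27.4%, Panel B 535/2910 = 18.4% → the external panel
Overall: the external panel 1175/3797 = 30.9%, Panel B 1082/4179 = 25.9% → the external panel
The external panel wins overall and in every proposal group — no reversal.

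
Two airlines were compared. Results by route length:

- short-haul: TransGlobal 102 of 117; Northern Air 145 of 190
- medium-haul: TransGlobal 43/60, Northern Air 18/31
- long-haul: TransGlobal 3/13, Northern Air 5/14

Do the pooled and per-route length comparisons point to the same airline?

No

Short-haul: TransGlobal 102/117 = 87.2%, Northern Air 145/190 = 76.3% → TransGlobal
Medium-haul: TransGlobal 43/60 = 71.7%, Northern Air 18/31 = 58.1% → TransGlobal
Long-haul: TransGlobal 3/13 = 23.1%, Northern Air 5/14 = 35.7% → Northern Air
Overall: TransGlobal 148/190 = 77.9%, Northern Air 168/235 = 71.5% → TransGlobal
Neither sweeps: TransGlobal wins 2 of 3 groups, Northern Air wins 1. TransGlobal wins overall but not every group — no Simpson reversal.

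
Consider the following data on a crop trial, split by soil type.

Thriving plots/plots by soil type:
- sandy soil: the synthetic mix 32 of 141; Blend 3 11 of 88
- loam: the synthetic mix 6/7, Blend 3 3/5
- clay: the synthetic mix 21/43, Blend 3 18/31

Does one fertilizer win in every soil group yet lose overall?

No

Sandy soil: the synthetic mix 32/141 = 22.7%, Blend 3 11/88 = 12.5% → the synthetic mix
Loam: the synthetic mix 6/7 = 85.7%, Blend 3 3/5 = 60.0% → the synthetic mix
Clay: the synthetic mix 21/43 = 48.8%, Blend 3 18/31 = 58.1% → Blend 3
Overall: the synthetic mix 59/191 = 30.9%, Blend 3 32/124 = 25.8% → the synthetic mix
Neither sweeps: the synthetic mix wins 2 of 3 groups, Blend 3 wins 1. The synthetic mix wins overall but not every group — no Simpson reversal.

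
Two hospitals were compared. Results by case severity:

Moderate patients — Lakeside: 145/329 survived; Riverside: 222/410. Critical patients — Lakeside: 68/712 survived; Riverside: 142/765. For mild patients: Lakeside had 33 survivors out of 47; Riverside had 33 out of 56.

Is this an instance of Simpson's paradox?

No

Moderate: Lakeside 145/329 = 44.1%, Riverside 222/410 = 54.1% → Riverside
Critical: Lakeside 68/712 = 9.6%, Riverside 142/765 = 18.6% → Riverside
Mild: Lakeside 33/47 = 70.2%, Riverside 33/56 = 58.9% → Lakeside
Overall: Lakeside 246/1088 = 22.6%, Riverside 397/1231 = 32.3% → Riverside
Neither sweeps: Lakeside wins 1 of 3 groups, Riverside wins 2. Riverside wins overall but not every group — no Simpson reversal.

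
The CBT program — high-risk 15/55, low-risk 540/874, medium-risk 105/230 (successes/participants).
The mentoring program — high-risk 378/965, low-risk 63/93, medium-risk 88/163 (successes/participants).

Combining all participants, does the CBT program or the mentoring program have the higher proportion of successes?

the CBT program

High-risk: the CBT program 15/55 = 27.3%, the mentoring program 378/965 = 39.2% → the mentoring program
Low-risk: the CBT program 540/874 = 61.8%, the mentoring program 63/93 = 67.7% → the mentoring program
Medium-risk: the CBT program 105/230 = 45.7%, the mentoring program 88/163 = 54.0% → the mentoring program
Overall: the CBT program 660/1159 = 56.9%, the mentoring program 529/1221 = 43.3% → the CBT program
(The mentoring program wins every risk group but the CBT program wins overall — the mentoring program's participants skew toward the low-rate high-risk group.)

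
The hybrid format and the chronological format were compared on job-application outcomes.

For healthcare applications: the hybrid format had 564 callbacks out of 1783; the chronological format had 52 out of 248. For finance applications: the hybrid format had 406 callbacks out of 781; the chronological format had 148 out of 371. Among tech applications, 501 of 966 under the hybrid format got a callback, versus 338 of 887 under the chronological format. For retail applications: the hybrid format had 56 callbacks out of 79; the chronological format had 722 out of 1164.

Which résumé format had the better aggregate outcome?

Healthcare: the hybrid format 564/1783 = 31.6%, the chronological format 52/248 = 21.0% → the hybrid format
Finance: the hybrid format 406/781 = 52.0%, the chronological format 148/371 = 39.9% → the hybrid format
Tech: the hybrid format 501/966 = 51.9%, the chronological format 338/887 = 38.1% → the hybrid format
Retail: the hybrid format 56/79 = 70.9%, the chronological format 722/1164 = 62.0% → the hybrid format
Overall: the hybrid format 1527/3609 = 42.3%, the chronological format 1260/2670 = 47.2% → the chronological format
(The hybrid format wins every industry group but the chronological format wins overall — the hybrid format's applications skew toward the low-rate healthcare group.)

the chronological format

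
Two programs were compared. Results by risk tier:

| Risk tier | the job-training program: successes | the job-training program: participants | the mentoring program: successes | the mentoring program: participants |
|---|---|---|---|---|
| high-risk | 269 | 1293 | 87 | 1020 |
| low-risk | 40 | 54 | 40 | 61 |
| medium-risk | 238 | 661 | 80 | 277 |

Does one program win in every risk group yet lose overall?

High-risk: the job-training program 269/1293 = 20.8%, the mentoring program 87/1020 = 8.5% → the job-training program
Low-risk: the job-training program 40/54 = 74.1%, the mentoring program 40/61 = 65.6% → the job-training program
Medium-risk: the job-training program 238/661 = 36.0%, the mentoring program 80/277 = 28.9% → the job-training program
Overall: the job-training program 547/2008 = 27.2%, the mentoring program 207/1358 = 15.2% → the job-training program
The job-training program wins overall and in every risk group — no reversal.

No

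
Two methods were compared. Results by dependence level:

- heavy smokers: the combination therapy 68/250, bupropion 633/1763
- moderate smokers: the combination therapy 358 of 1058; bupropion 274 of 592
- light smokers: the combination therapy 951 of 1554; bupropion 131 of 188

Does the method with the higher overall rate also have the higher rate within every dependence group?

Heavy smokers: the combination therapy 68/250 = 27.2%, bupropion 633/1763 = 35.9% → bupropion
Moderate smokers: the combination therapy 358/1058 = 33.8%, bupropion 274/592 = 46.3% → bupropion
Light smokers: the combination therapy 951/1554 = 61.2%, bupropion 131/188 = 69.7% → bupropion
Overall: the combination therapy 1377/2862 = 48.1%, bupropion 1038/2543 = 40.8% → the combination therapy
Bupropion wins each dependence group but the combination therapy wins overall — the comparison reverses. Bupropion's participants skew toward heavy smokers, which has a lower base rate.

No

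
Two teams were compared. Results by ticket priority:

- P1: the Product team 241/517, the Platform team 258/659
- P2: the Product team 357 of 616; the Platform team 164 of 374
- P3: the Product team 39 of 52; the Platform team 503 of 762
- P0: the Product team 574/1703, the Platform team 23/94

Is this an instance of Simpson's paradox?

P1: the Product team 241/517 = 46.6%, the Platform team 258/659 = 39.2% → the Product team
P2: the Product team 357/616 = 58.0%, the Platform team 164/374 = 43.9% → the Product team
P3: the Product team 39/52 = 75.0%, the Platform team 503/762 = 66.0% → the Product team
P0: the Product team 574/1703 = 33.7%, the Platform team 23/94 = 24.5% → the Product team
Overall: the Product team 1211/2888 = 41.9%, the Platform team 948/1889 = 50.2% → the Platform team
The Product team wins each ticket group but the Platform team wins overall — the comparison reverses. The Product team's tickets skew toward P0, which has a lower base rate.

Yes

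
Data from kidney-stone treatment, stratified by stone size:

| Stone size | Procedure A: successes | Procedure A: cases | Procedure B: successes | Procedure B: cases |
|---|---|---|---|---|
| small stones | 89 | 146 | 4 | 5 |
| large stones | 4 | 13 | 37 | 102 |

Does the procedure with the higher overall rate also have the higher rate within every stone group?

No

Small stones: Procedure A 89/146 = 61.0%, Procedure B 4/5 = 80.0% → Procedure B
Large stones: Procedure A 4/13 = 30.8%, Procedure B 37/102 = 36.3% → Procedure B
Overall: Procedure A 93/159 = 58.5%, Procedure B 41/107 = 38.3% → Procedure A
Procedure B wins each stone group but Procedure A wins overall — the comparison reverses. Procedure B's cases skew toward large stones, which has a lower base rate.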